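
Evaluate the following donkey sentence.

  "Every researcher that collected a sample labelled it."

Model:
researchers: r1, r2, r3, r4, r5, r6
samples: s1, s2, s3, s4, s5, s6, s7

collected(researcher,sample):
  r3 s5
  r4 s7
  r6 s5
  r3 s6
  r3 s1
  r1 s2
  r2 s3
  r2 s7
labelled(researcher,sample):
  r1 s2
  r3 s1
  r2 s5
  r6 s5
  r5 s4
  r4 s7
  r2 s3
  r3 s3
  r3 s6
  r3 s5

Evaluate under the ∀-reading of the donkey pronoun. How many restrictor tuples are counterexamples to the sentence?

"it" takes "a sample" as antecedent — a donkey pronoun bound across the clause boundary.
Strong reading: for every (r,s) with collected(r,s), labelled(r,s).
Restrictor pairs: (r1,s2) ✓  (r2,s3) ✓  (r2,s7) ✗  (r3,s1) ✓  (r3,s5) ✓  (r3,s6) ✓  (r4,s7) ✓  (r6,s5) ✓
Counterexamples (restrictor pairs failing the scope): 1.

1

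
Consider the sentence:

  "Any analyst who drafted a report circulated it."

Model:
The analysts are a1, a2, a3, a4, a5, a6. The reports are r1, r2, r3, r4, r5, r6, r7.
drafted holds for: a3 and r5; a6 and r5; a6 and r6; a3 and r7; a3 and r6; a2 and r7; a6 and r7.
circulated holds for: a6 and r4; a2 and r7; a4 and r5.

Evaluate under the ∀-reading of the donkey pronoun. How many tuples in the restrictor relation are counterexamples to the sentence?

"it" takes "a report" as antecedent — a donkey pronoun bound across the clause boundary.
Strong reading: for every (a,r) with drafted(a,r), circulated(a,r).
Restrictor pairs: (a2,r7) ✓  (a3,r5) ✗  (a3,r6) ✗  (a3,r7) ✗  (a6,r5) ✗  (a6,r6) ✗  (a6,r7) ✗
Counterexamples (restrictor pairs failing the scope): 6.

6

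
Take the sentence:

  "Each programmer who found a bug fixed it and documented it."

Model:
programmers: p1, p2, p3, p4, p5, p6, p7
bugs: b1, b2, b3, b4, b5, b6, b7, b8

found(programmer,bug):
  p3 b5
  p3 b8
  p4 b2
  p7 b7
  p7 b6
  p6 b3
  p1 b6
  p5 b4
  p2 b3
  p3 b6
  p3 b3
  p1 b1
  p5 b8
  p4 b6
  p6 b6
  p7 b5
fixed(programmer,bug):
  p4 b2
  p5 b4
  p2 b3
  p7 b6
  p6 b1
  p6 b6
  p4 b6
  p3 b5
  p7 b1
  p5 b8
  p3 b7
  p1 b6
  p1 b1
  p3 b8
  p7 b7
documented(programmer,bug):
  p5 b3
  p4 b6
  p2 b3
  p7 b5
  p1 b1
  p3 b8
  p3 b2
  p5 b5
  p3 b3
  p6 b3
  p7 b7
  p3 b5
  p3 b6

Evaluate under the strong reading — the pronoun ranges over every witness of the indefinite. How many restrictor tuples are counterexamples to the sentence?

"it" takes "a bug" as antecedent — a donkey pronoun bound across the clause boundary.
Strong reading: for every (p,b) with found(p,b), fixed(p,b) ∧ documented(p,b).
Restrictor pairs: (p1,b1) ✓  (p1,b6) ✗  (p2,b3) ✓  (p3,b3) ✗  (p3,b5) ✓  (p3,b6) ✗  (p3,b8) ✓  (p4,b2) ✗  (p4,b6) ✓  (p5,b4) ✗  (p5,b8) ✗  (p6,b3) ✗  (p6,b6) ✗  (p7,b5) ✗  (p7,b6) ✗  (p7,b7) ✓
Counterexamples (restrictor pairs failing the scope): 10.

10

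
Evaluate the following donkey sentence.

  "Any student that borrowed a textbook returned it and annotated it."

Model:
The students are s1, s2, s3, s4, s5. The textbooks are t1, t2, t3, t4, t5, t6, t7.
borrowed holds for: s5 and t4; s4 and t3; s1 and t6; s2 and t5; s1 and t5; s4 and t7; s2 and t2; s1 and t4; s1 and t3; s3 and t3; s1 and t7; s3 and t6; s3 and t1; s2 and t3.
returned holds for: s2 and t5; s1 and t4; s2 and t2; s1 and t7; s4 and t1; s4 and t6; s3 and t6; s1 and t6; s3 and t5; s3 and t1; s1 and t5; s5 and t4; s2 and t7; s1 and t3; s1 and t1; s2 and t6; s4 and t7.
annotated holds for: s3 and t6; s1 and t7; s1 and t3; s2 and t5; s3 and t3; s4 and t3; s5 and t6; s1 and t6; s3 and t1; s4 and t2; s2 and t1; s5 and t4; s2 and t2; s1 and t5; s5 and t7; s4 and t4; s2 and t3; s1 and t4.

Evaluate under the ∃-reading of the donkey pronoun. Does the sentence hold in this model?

"it" takes "a textbook" as antecedent — a donkey pronoun bound across the clause boundary.
Weak reading: every student s with some borrowed-textbook has at least one borrowed-textbook t such that returned(s,t) ∧ annotated(s,t).
Per student: s1:✓  s2:✓  s3:✓  s4:✗  s5:✓
s4 has no witness among its borrowed-textbooks.

False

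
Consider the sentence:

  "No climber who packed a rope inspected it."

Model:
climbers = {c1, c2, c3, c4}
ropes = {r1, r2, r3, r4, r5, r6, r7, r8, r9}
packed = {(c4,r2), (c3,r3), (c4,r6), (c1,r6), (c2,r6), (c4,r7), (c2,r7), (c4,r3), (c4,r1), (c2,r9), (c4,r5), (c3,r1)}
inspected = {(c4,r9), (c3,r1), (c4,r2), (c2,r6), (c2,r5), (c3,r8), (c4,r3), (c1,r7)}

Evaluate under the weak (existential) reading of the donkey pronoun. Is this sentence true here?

"it" takes "a rope" as antecedent — a donkey pronoun bound across the clause boundary.
Truth condition: for no (c,r) with packed(c,r) does inspected(c,r) hold.
Restrictor pairs — does the scope hold? (c1,r6):fails  (c2,r6):holds  (c2,r7):fails  (c2,r9):fails  (c3,r1):holds  (c3,r3):fails  (c4,r1):fails  (c4,r2):holds  (c4,r3):holds  (c4,r5):fails  (c4,r6):fails  (c4,r7):fails
Scope holds for 4 pair(s), so the sentence is false.

False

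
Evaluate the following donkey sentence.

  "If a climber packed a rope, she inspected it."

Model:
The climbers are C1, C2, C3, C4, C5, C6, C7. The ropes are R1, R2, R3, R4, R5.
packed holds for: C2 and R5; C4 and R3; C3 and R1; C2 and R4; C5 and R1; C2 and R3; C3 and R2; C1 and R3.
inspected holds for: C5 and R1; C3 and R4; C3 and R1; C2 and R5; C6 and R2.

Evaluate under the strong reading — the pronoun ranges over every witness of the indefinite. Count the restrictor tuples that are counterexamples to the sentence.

5

"it" takes "a rope" as antecedent — a donkey pronoun bound across the clause boundary.
Strong reading: for every (c,r) with packed(c,r), inspected(c,r).
Restrictor pairs: (C1,R3) ✗  (C2,R3) ✗  (C2,R4) ✗  (C2,R5) ✓  (C3,R1) ✓  (C3,R2) ✗  (C4,R3) ✗  (C5,R1) ✓
Counterexamples (restrictor pairs failing the scope): 5.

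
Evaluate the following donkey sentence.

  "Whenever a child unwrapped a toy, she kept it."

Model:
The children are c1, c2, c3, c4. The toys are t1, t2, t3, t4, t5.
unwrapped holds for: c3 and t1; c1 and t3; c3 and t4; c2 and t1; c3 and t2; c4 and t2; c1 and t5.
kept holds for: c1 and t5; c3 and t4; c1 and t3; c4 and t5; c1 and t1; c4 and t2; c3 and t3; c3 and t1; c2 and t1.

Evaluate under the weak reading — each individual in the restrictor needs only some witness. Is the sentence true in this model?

True

"it" takes "a toy" as antecedent — a donkey pronoun bound across the clause boundary.
Weak reading: every child c with some unwrapped-toy has at least one unwrapped-toy t such that kept(c,t).
Per child: c1:✓  c2:✓  c3:✓  c4:✓
Every child in the restrictor has a witness.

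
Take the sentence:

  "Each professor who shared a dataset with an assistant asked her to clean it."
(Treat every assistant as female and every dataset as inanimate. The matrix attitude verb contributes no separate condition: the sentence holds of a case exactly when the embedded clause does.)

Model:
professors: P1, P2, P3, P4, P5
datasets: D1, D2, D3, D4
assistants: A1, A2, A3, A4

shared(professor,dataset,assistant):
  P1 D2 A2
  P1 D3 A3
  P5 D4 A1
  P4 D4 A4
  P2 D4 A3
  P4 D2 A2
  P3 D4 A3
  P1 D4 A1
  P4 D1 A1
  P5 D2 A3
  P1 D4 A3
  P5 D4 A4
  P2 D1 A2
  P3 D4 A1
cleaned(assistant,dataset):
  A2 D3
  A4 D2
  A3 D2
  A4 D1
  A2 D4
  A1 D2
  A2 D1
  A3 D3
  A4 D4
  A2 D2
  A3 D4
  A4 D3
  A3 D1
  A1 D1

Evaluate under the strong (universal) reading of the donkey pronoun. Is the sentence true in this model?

"her" takes "an assistant" as antecedent and "it" takes "a dataset"; both are donkey pronouns co-varying with the restrictor.
Strong reading: for every (p,d,a) with shared(p,d,a), cleaned(a,d).
Restrictor triples: (P1,D2,A2)→cleaned(A2,D2) ✓  (P1,D3,A3)→cleaned(A3,D3) ✓  (P1,D4,A1)→cleaned(A1,D4) ✗  (P1,D4,A3)→cleaned(A3,D4) ✓  (P2,D1,A2)→cleaned(A2,D1) ✓  (P2,D4,A3)→cleaned(A3,D4) ✓  (P3,D4,A1)→cleaned(A1,D4) ✗  (P3,D4,A3)→cleaned(A3,D4) ✓  (P4,D1,A1)→cleaned(A1,D1) ✓  (P4,D2,A2)→cleaned(A2,D2) ✓  (P4,D4,A4)→cleaned(A4,D4) ✓  (P5,D2,A3)→cleaned(A3,D2) ✓  (P5,D4,A1)→cleaned(A1,D4) ✗  (P5,D4,A4)→cleaned(A4,D4) ✓
Counterexample: (P1,D4,A1) — cleaned(A1,D4) does not hold.

False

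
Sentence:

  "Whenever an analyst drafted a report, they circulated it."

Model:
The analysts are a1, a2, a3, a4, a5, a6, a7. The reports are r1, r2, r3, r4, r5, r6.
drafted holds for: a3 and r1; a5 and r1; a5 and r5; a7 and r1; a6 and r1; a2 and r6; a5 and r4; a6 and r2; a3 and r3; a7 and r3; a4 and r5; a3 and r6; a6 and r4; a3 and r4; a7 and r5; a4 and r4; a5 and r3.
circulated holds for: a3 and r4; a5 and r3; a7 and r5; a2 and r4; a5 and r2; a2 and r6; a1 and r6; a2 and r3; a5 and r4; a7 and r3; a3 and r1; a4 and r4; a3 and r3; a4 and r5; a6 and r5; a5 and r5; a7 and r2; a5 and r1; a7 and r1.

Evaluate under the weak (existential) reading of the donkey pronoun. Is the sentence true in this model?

False

"it" takes "a report" as antecedent — a donkey pronoun bound across the clause boundary.
Weak reading: every analyst a with some drafted-report has at least one drafted-report r such that circulated(a,r).
Per analyst: a2:✓  a3:✓  a4:✓  a5:✓  a6:✗  a7:✓
a6 has no witness among its drafted-reports.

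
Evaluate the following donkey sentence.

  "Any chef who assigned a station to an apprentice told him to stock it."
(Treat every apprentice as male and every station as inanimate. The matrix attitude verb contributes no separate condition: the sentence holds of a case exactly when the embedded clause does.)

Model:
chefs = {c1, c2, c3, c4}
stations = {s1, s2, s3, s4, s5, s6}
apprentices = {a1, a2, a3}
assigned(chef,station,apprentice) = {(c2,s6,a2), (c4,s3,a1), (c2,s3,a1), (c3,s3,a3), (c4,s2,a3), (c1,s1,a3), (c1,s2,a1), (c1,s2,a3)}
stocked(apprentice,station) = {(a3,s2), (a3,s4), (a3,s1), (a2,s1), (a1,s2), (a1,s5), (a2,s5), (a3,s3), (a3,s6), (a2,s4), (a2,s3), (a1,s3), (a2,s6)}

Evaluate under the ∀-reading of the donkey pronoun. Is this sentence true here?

"him" takes "an apprentice" as antecedent and "it" takes "a station"; both are donkey pronouns co-varying with the restrictor.
Strong reading: for every (c,s,a) with assigned(c,s,a), stocked(a,s).
Restrictor triples: (c1,s1,a3)→stocked(a3,s1) ✓  (c1,s2,a1)→stocked(a1,s2) ✓  (c1,s2,a3)→stocked(a3,s2) ✓  (c2,s3,a1)→stocked(a1,s3) ✓  (c2,s6,a2)→stocked(a2,s6) ✓  (c3,s3,a3)→stocked(a3,s3) ✓  (c4,s2,a3)→stocked(a3,s2) ✓  (c4,s3,a1)→stocked(a1,s3) ✓
Every restrictor triple satisfies the scope.

True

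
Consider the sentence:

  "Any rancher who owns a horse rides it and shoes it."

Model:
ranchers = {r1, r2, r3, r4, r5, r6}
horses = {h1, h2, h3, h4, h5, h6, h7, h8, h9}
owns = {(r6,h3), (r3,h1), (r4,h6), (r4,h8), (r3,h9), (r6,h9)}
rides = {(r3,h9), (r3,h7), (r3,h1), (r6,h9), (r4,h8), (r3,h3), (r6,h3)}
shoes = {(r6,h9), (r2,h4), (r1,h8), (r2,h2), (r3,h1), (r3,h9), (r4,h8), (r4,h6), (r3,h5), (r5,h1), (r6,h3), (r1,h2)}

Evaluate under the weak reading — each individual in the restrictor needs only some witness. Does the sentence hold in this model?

"it" takes "a horse" as antecedent — a donkey pronoun bound across the clause boundary.
Weak reading: every rancher r with some owns-horse has at least one owns-horse h such that rides(r,h) ∧ shoes(r,h).
Per rancher: r3:✓  r4:✓  r6:✓
Every rancher in the restrictor has a witness.

True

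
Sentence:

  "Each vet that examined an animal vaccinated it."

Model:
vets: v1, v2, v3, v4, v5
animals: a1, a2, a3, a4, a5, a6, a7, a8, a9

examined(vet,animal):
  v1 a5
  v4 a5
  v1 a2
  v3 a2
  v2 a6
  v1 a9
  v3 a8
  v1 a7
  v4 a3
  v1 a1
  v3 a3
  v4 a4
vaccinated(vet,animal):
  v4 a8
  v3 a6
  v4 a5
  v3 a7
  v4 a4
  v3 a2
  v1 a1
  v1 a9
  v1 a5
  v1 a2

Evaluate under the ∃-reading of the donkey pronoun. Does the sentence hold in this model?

"it" takes "an animal" as antecedent — a donkey pronoun bound across the clause boundary.
Weak reading: every vet v with some examined-animal has at least one examined-animal a such that vaccinated(v,a).
Per vet: v1:✓  v2:✗  v3:✓  v4:✓
v2 has no witness among its examined-animals.

False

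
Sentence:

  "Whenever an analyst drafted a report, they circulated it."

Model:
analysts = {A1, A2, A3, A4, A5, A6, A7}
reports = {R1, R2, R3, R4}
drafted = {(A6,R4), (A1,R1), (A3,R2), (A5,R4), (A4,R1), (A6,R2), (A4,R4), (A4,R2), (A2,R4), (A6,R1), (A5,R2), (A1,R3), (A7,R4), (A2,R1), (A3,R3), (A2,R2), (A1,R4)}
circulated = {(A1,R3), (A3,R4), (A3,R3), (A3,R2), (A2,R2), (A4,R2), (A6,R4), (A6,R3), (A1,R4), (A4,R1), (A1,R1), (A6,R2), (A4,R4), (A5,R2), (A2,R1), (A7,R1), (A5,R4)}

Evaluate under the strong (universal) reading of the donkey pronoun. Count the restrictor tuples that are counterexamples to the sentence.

3

"it" takes "a report" as antecedent — a donkey pronoun bound across the clause boundary.
Strong reading: for every (a,r) with drafted(a,r), circulated(a,r).
Restrictor pairs: (A1,R1) ✓  (A1,R3) ✓  (A1,R4) ✓  (A2,R1) ✓  (A2,R2) ✓  (A2,R4) ✗  (A3,R2) ✓  (A3,R3) ✓  (A4,R1) ✓  (A4,R2) ✓  (A4,R4) ✓  (A5,R2) ✓  (A5,R4) ✓  (A6,R1) ✗  (A6,R2) ✓  (A6,R4) ✓  (A7,R4) ✗
Counterexamples (restrictor pairs failing the scope): 3.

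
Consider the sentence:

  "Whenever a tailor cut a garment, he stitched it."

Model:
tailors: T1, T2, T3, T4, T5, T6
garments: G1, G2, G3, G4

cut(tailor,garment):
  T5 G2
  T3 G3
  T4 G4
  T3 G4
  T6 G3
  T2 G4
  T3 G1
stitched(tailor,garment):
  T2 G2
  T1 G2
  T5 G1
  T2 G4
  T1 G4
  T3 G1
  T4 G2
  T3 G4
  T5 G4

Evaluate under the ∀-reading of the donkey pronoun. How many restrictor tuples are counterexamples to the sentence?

"it" takes "a garment" as antecedent — a donkey pronoun bound across the clause boundary.
Strong reading: for every (t,g) with cut(t,g), stitched(t,g).
Restrictor pairs: (T2,G4) ✓  (T3,G1) ✓  (T3,G3) ✗  (T3,G4) ✓  (T4,G4) ✗  (T5,G2) ✗  (T6,G3) ✗
Counterexamples (restrictor pairs failing the scope): 4.

4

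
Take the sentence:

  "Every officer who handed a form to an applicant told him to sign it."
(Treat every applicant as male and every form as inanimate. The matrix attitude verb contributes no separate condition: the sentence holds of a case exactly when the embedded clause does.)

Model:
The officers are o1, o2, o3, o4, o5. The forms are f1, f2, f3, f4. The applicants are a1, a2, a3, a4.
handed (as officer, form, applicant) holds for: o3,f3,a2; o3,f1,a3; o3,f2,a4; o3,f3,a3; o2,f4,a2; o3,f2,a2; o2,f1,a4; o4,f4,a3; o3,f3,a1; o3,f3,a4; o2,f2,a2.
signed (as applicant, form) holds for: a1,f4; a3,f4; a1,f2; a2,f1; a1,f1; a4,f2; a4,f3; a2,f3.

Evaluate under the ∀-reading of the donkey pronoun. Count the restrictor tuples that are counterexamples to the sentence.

"him" takes "an applicant" as antecedent and "it" takes "a form"; both are donkey pronouns co-varying with the restrictor.
Strong reading: for every (o,f,a) with handed(o,f,a), signed(a,f).
Restrictor triples: (o2,f1,a4)→signed(a4,f1) ✗  (o2,f2,a2)→signed(a2,f2) ✗  (o2,f4,a2)→signed(a2,f4) ✗  (o3,f1,a3)→signed(a3,f1) ✗  (o3,f2,a2)→signed(a2,f2) ✗  (o3,f2,a4)→signed(a4,f2) ✓  (o3,f3,a1)→signed(a1,f3) ✗  (o3,f3,a2)→signed(a2,f3) ✓  (o3,f3,a3)→signed(a3,f3) ✗  (o3,f3,a4)→signed(a4,f3) ✓  (o4,f4,a3)→signed(a3,f4) ✓
Counterexamples (restrictor triples failing the scope): 7.

7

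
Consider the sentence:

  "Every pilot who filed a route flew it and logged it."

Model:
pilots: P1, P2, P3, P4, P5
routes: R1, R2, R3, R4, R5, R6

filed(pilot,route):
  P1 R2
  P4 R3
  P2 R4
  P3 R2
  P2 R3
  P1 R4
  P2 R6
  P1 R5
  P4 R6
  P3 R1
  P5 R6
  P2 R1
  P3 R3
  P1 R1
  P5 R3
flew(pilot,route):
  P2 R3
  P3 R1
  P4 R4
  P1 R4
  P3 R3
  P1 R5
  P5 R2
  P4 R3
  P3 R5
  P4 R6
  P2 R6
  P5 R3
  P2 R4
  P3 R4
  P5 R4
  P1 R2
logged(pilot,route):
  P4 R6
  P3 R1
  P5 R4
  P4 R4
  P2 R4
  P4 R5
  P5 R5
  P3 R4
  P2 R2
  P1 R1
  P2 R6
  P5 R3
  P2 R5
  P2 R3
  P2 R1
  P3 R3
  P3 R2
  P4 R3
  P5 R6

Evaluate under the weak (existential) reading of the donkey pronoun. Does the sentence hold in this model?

"it" takes "a route" as antecedent — a donkey pronoun bound across the clause boundary.
Weak reading: every pilot p with some filed-route has at least one filed-route r such that flew(p,r) ∧ logged(p,r).
Per pilot: P1:✗  P2:✓  P3:✓  P4:✓  P5:✓
P1 has no witness among its filed-routes.

False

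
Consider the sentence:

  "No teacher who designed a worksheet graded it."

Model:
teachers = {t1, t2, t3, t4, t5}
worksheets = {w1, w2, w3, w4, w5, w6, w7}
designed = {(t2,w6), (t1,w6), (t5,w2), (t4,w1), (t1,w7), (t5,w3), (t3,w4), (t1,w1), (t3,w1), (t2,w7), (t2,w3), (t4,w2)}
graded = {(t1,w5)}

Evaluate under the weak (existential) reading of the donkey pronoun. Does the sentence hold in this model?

True

"it" takes "a worksheet" as antecedent — a donkey pronoun bound across the clause boundary.
Truth condition: for no (t,w) with designed(t,w) does graded(t,w) hold.
Restrictor pairs — does the scope hold? (t1,w1):fails  (t1,w6):fails  (t1,w7):fails  (t2,w3):fails  (t2,w6):fails  (t2,w7):fails  (t3,w1):fails  (t3,w4):fails  (t4,w1):fails  (t4,w2):fails  (t5,w2):fails  (t5,w3):fails
Scope holds for no restrictor pair, so the sentence is true.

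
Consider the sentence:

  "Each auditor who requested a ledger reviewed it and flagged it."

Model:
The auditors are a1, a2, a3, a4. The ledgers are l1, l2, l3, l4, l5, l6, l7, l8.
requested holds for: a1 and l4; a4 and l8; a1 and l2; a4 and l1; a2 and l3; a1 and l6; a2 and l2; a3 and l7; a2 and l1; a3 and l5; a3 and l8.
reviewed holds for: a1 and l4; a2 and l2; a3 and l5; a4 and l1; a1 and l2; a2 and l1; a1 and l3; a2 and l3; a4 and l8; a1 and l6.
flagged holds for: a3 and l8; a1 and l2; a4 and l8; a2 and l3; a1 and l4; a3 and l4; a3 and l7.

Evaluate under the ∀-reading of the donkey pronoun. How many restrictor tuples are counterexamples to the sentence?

"it" takes "a ledger" as antecedent — a donkey pronoun bound across the clause boundary.
Strong reading: for every (a,l) with requested(a,l), reviewed(a,l) ∧ flagged(a,l).
Restrictor pairs: (a1,l2) ✓  (a1,l4) ✓  (a1,l6) ✗  (a2,l1) ✗  (a2,l2) ✗  (a2,l3) ✓  (a3,l5) ✗  (a3,l7) ✗  (a3,l8) ✗  (a4,l1) ✗  (a4,l8) ✓
Counterexamples (restrictor pairs failing the scope): 7.

7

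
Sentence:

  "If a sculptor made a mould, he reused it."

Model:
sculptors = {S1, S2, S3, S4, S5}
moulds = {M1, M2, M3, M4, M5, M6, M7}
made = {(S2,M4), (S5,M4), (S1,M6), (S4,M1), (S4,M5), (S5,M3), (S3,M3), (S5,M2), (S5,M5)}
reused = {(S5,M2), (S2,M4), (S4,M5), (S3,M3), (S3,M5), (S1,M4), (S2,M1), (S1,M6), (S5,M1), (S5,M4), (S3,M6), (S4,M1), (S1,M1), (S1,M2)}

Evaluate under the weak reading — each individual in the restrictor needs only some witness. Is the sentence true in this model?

True

"it" takes "a mould" as antecedent — a donkey pronoun bound across the clause boundary.
Weak reading: every sculptor s with some made-mould has at least one made-mould m such that reused(s,m).
Per sculptor: S1:✓  S2:✓  S3:✓  S4:✓  S5:✓
Every sculptor in the restrictor has a witness.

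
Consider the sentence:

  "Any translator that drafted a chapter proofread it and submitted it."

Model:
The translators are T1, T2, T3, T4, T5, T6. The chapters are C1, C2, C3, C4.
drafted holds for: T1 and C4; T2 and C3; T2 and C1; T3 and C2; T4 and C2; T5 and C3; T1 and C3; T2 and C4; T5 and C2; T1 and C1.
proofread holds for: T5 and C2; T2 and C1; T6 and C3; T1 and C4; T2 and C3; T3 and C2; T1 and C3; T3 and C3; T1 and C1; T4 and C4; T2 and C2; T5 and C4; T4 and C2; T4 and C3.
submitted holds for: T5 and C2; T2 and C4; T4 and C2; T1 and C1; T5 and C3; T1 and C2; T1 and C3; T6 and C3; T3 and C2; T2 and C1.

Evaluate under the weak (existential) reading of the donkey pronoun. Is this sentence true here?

"it" takes "a chapter" as antecedent — a donkey pronoun bound across the clause boundary.
Weak reading: every translator t with some drafted-chapter has at least one drafted-chapter c such that proofread(t,c) ∧ submitted(t,c).
Per translator: T1:✓  T2:✓  T3:✓  T4:✓  T5:✓
Every translator in the restrictor has a witness.

True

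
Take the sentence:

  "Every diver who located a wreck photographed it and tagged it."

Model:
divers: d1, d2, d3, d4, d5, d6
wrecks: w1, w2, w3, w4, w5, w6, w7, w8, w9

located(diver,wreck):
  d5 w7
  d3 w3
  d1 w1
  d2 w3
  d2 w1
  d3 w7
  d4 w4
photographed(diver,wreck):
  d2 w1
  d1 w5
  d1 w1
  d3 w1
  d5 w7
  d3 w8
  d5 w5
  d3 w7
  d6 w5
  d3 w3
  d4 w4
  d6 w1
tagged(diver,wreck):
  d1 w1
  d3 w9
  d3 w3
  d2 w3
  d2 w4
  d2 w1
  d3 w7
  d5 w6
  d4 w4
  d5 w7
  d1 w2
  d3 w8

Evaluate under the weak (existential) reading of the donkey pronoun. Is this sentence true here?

True

"it" takes "a wreck" as antecedent — a donkey pronoun bound across the clause boundary.
Weak reading: every diver d with some located-wreck has at least one located-wreck w such that photographed(d,w) ∧ tagged(d,w).
Per diver: d1:✓  d2:✓  d3:✓  d4:✓  d5:✓
Every diver in the restrictor has a witness.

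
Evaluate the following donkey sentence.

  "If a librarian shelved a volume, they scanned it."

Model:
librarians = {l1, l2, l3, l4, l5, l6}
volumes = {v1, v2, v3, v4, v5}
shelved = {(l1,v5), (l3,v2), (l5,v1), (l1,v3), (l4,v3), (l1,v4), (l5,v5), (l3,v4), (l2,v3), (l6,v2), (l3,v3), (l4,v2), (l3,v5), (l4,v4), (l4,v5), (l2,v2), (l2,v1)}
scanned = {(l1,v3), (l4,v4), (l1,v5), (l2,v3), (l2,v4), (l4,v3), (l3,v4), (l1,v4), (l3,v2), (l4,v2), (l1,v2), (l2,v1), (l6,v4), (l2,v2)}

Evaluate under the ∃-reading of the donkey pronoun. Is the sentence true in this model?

"it" takes "a volume" as antecedent — a donkey pronoun bound across the clause boundary.
Weak reading: every librarian l with some shelved-volume has at least one shelved-volume v such that scanned(l,v).
Per librarian: l1:✓  l2:✓  l3:✓  l4:✓  l5:✗  l6:✗
l5 has no witness among its shelved-volumes.

False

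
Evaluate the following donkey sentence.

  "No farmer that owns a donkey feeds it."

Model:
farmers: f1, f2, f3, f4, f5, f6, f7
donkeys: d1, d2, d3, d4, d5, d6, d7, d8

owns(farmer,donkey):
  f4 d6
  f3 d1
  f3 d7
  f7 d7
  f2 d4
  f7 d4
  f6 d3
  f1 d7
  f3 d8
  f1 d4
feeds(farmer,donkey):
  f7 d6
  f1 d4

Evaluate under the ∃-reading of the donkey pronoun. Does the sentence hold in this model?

False

"it" takes "a donkey" as antecedent — a donkey pronoun bound across the clause boundary.
Truth condition: for no (f,d) with owns(f,d) does feeds(f,d) hold.
Restrictor pairs — does the scope hold? (f1,d4):holds  (f1,d7):fails  (f2,d4):fails  (f3,d1):fails  (f3,d7):fails  (f3,d8):fails  (f4,d6):fails  (f6,d3):fails  (f7,d4):fails  (f7,d7):fails
Scope holds for 1 pair(s), so the sentence is false.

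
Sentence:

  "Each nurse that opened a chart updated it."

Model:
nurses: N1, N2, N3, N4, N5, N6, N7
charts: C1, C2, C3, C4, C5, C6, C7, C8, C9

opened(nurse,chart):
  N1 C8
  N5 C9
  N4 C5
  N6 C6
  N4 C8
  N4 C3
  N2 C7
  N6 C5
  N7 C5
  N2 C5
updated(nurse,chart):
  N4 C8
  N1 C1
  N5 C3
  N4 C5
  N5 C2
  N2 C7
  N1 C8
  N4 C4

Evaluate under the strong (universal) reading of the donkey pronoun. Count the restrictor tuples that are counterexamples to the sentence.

"it" takes "a chart" as antecedent — a donkey pronoun bound across the clause boundary.
Strong reading: for every (n,c) with opened(n,c), updated(n,c).
Restrictor pairs: (N1,C8) ✓  (N2,C5) ✗  (N2,C7) ✓  (N4,C3) ✗  (N4,C5) ✓  (N4,C8) ✓  (N5,C9) ✗  (N6,C5) ✗  (N6,C6) ✗  (N7,C5) ✗
Counterexamples (restrictor pairs failing the scope): 6.

6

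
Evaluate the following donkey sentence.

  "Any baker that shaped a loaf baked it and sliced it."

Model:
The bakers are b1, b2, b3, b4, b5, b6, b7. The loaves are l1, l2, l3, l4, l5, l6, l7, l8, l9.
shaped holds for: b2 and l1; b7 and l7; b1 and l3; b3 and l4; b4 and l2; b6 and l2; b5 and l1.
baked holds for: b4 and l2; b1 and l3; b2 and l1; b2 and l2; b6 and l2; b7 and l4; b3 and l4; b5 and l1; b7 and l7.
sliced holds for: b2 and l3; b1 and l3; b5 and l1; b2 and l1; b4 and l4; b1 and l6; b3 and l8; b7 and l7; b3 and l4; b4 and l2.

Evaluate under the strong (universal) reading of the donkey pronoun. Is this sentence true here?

False

"it" takes "a loaf" as antecedent — a donkey pronoun bound across the clause boundary.
Strong reading: for every (b,l) with shaped(b,l), baked(b,l) ∧ sliced(b,l).
Restrictor pairs: (b1,l3) ✓  (b2,l1) ✓  (b3,l4) ✓  (b4,l2) ✓  (b5,l1) ✓  (b6,l2) ✗  (b7,l7) ✓
Counterexample: (b6,l2) is in shaped but fails the scope.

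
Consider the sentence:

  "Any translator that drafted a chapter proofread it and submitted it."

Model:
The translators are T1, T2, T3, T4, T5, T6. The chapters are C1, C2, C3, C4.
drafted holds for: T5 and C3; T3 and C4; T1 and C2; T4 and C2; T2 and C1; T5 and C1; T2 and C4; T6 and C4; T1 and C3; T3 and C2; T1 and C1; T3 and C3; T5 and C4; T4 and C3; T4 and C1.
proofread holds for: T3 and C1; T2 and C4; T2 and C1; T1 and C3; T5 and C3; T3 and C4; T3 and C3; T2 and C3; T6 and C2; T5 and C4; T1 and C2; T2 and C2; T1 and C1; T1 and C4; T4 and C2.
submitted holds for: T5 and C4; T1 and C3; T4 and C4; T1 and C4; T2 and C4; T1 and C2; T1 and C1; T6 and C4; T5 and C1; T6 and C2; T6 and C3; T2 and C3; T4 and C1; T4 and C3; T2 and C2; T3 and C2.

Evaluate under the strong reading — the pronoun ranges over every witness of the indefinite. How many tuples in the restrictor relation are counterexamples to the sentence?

"it" takes "a chapter" as antecedent — a donkey pronoun bound across the clause boundary.
Strong reading: for every (t,c) with drafted(t,c), proofread(t,c) ∧ submitted(t,c).
Restrictor pairs: (T1,C1) ✓  (T1,C2) ✓  (T1,C3) ✓  (T2,C1) ✗  (T2,C4) ✓  (T3,C2) ✗  (T3,C3) ✗  (T3,C4) ✗  (T4,C1) ✗  (T4,C2) ✗  (T4,C3) ✗  (T5,C1) ✗  (T5,C3) ✗  (T5,C4) ✓  (T6,C4) ✗
Counterexamples (restrictor pairs failing the scope): 10.

10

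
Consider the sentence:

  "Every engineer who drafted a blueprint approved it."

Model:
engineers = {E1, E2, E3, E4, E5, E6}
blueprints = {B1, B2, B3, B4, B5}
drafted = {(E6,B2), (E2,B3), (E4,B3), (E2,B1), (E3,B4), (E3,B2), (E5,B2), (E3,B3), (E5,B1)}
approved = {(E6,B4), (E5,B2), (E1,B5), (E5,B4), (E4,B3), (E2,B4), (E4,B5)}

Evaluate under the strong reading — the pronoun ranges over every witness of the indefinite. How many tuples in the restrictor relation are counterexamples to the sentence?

7

"it" takes "a blueprint" as antecedent — a donkey pronoun bound across the clause boundary.
Strong reading: for every (e,b) with drafted(e,b), approved(e,b).
Restrictor pairs: (E2,B1) ✗  (E2,B3) ✗  (E3,B2) ✗  (E3,B3) ✗  (E3,B4) ✗  (E4,B3) ✓  (E5,B1) ✗  (E5,B2) ✓  (E6,B2) ✗
Counterexamples (restrictor pairs failing the scope): 7.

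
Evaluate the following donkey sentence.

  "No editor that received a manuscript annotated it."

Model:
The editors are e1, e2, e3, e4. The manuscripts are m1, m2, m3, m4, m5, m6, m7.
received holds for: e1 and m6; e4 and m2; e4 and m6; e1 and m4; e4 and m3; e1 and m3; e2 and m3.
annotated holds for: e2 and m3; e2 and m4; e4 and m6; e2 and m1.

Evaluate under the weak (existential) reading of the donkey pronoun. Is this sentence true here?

False

"it" takes "a manuscript" as antecedent — a donkey pronoun bound across the clause boundary.
Truth condition: for no (e,m) with received(e,m) does annotated(e,m) hold.
Restrictor pairs — does the scope hold? (e1,m3):fails  (e1,m4):fails  (e1,m6):fails  (e2,m3):holds  (e4,m2):fails  (e4,m3):fails  (e4,m6):holds
Scope holds for 2 pair(s), so the sentence is false.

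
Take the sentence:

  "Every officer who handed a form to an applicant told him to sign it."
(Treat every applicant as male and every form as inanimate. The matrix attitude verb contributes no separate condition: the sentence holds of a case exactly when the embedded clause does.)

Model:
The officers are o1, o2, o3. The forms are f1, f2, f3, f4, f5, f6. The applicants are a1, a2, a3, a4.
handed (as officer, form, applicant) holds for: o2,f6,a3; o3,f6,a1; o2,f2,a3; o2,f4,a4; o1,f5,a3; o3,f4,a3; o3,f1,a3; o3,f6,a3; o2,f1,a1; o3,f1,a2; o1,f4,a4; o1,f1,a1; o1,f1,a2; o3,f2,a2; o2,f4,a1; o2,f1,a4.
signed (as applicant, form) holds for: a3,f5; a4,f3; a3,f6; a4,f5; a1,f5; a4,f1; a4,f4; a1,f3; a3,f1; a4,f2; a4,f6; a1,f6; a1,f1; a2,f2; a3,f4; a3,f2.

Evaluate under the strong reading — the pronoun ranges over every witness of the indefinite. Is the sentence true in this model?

False

"him" takes "an applicant" as antecedent and "it" takes "a form"; both are donkey pronouns co-varying with the restrictor.
Strong reading: for every (o,f,a) with handed(o,f,a), signed(a,f).
Restrictor triples: (o1,f1,a1)→signed(a1,f1) ✓  (o1,f1,a2)→signed(a2,f1) ✗  (o1,f4,a4)→signed(a4,f4) ✓  (o1,f5,a3)→signed(a3,f5) ✓  (o2,f1,a1)→signed(a1,f1) ✓  (o2,f1,a4)→signed(a4,f1) ✓  (o2,f2,a3)→signed(a3,f2) ✓  (o2,f4,a1)→signed(a1,f4) ✗  (o2,f4,a4)→signed(a4,f4) ✓  (o2,f6,a3)→signed(a3,f6) ✓  (o3,f1,a2)→signed(a2,f1) ✗  (o3,f1,a3)→signed(a3,f1) ✓  (o3,f2,a2)→signed(a2,f2) ✓  (o3,f4,a3)→signed(a3,f4) ✓  (o3,f6,a1)→signed(a1,f6) ✓  (o3,f6,a3)→signed(a3,f6) ✓
Counterexample: (o1,f1,a2) — signed(a2,f1) does not hold.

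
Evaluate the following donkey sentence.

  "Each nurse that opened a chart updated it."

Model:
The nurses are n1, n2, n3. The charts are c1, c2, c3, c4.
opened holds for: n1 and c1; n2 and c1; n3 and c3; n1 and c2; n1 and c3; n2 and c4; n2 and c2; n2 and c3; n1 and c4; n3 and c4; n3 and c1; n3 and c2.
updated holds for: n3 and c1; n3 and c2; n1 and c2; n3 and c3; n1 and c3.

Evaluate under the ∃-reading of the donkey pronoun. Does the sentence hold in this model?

"it" takes "a chart" as antecedent — a donkey pronoun bound across the clause boundary.
Weak reading: every nurse n with some opened-chart has at least one opened-chart c such that updated(n,c).
Per nurse: n1:✓  n2:✗  n3:✓
n2 has no witness among its opened-charts.

False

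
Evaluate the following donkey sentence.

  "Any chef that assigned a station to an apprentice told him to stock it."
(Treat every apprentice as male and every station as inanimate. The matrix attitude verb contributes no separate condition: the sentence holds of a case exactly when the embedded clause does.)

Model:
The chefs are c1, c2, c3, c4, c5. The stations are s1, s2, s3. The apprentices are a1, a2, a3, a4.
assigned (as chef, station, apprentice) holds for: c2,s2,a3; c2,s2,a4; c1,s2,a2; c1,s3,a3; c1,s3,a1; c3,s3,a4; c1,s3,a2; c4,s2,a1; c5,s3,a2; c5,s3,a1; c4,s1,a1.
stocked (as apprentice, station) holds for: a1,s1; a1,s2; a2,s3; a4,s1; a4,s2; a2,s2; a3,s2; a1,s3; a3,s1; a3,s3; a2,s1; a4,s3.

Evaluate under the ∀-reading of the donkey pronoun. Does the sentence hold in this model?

True

"him" takes "an apprentice" as antecedent and "it" takes "a station"; both are donkey pronouns co-varying with the restrictor.
Strong reading: for every (c,s,a) with assigned(c,s,a), stocked(a,s).
Restrictor triples: (c1,s2,a2)→stocked(a2,s2) ✓  (c1,s3,a1)→stocked(a1,s3) ✓  (c1,s3,a2)→stocked(a2,s3) ✓  (c1,s3,a3)→stocked(a3,s3) ✓  (c2,s2,a3)→stocked(a3,s2) ✓  (c2,s2,a4)→stocked(a4,s2) ✓  (c3,s3,a4)→stocked(a4,s3) ✓  (c4,s1,a1)→stocked(a1,s1) ✓  (c4,s2,a1)→stocked(a1,s2) ✓  (c5,s3,a1)→stocked(a1,s3) ✓  (c5,s3,a2)→stocked(a2,s3) ✓
Every restrictor triple satisfies the scope.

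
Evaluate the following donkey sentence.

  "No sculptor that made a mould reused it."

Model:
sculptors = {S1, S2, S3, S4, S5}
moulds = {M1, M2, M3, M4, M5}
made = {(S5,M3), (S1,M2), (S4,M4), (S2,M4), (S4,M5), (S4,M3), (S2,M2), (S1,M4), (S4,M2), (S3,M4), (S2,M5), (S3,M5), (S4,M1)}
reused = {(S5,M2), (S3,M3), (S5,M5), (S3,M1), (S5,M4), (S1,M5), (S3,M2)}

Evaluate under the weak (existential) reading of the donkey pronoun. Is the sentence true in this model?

True

"it" takes "a mould" as antecedent — a donkey pronoun bound across the clause boundary.
Truth condition: for no (s,m) with made(s,m) does reused(s,m) hold.
Restrictor pairs — does the scope hold? (S1,M2):fails  (S1,M4):fails  (S2,M2):fails  (S2,M4):fails  (S2,M5):fails  (S3,M4):fails  (S3,M5):fails  (S4,M1):fails  (S4,M2):fails  (S4,M3):fails  (S4,M4):fails  (S4,M5):fails  (S5,M3):fails
Scope holds for no restrictor pair, so the sentence is true.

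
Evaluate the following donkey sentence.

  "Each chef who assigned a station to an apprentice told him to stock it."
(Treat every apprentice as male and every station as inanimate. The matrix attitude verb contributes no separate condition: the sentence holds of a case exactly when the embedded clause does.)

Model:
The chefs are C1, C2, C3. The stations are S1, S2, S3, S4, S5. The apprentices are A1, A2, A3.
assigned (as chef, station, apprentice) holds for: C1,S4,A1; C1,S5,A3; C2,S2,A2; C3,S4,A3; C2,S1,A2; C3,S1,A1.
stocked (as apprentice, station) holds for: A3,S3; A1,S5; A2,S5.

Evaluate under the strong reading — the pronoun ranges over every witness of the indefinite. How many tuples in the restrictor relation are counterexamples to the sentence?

"him" takes "an apprentice" as antecedent and "it" takes "a station"; both are donkey pronouns co-varying with the restrictor.
Strong reading: for every (c,s,a) with assigned(c,s,a), stocked(a,s).
Restrictor triples: (C1,S4,A1)→stocked(A1,S4) ✗  (C1,S5,A3)→stocked(A3,S5) ✗  (C2,S1,A2)→stocked(A2,S1) ✗  (C2,S2,A2)→stocked(A2,S2) ✗  (C3,S1,A1)→stocked(A1,S1) ✗  (C3,S4,A3)→stocked(A3,S4) ✗
Counterexamples (restrictor triples failing the scope): 6.

6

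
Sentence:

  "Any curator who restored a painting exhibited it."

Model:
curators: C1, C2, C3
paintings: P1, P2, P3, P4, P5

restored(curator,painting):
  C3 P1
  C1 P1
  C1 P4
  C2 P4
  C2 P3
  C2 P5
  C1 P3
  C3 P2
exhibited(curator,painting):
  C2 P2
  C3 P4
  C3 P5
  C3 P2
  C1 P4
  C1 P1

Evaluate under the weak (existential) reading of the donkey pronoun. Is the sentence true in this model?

"it" takes "a painting" as antecedent — a donkey pronoun bound across the clause boundary.
Weak reading: every curator c with some restored-painting has at least one restored-painting p such that exhibited(c,p).
Per curator: C1:✓  C2:✗  C3:✓
C2 has no witness among its restored-paintings.

False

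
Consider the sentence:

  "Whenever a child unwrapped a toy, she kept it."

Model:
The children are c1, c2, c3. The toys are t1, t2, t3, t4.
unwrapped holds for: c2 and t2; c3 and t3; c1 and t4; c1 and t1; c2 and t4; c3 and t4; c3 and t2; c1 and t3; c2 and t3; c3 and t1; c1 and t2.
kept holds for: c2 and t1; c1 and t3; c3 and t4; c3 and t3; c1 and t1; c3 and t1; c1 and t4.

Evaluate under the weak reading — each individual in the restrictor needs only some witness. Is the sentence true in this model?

"it" takes "a toy" as antecedent — a donkey pronoun bound across the clause boundary.
Weak reading: every child c with some unwrapped-toy has at least one unwrapped-toy t such that kept(c,t).
Per child: c1:✓  c2:✗  c3:✓
c2 has no witness among its unwrapped-toys.

False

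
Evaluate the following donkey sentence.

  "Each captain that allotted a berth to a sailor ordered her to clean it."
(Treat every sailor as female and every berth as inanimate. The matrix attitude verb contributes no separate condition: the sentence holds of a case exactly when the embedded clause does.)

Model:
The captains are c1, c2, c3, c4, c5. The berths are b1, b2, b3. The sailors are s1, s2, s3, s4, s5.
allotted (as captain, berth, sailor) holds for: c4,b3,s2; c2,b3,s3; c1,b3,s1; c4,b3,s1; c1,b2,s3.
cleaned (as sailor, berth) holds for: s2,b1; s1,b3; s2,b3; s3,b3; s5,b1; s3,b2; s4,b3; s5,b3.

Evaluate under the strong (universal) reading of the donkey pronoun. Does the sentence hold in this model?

True

"her" takes "a sailor" as antecedent and "it" takes "a berth"; both are donkey pronouns co-varying with the restrictor.
Strong reading: for every (c,b,s) with allotted(c,b,s), cleaned(s,b).
Restrictor triples: (c1,b2,s3)→cleaned(s3,b2) ✓  (c1,b3,s1)→cleaned(s1,b3) ✓  (c2,b3,s3)→cleaned(s3,b3) ✓  (c4,b3,s1)→cleaned(s1,b3) ✓  (c4,b3,s2)→cleaned(s2,b3) ✓
Every restrictor triple satisfies the scope.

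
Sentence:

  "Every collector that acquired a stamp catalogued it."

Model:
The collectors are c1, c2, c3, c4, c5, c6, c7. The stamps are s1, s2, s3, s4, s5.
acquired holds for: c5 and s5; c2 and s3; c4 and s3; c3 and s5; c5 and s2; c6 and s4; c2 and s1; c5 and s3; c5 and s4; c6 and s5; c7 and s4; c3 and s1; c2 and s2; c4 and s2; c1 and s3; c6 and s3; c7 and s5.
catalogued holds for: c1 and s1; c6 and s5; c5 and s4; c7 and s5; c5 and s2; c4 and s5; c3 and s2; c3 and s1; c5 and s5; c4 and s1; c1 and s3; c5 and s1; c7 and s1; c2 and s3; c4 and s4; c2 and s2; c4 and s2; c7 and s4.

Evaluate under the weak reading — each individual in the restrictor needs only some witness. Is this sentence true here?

True

"it" takes "a stamp" as antecedent — a donkey pronoun bound across the clause boundary.
Weak reading: every collector c with some acquired-stamp has at least one acquired-stamp s such that catalogued(c,s).
Per collector: c1:✓  c2:✓  c3:✓  c4:✓  c5:✓  c6:✓  c7:✓
Every collector in the restrictor has a witness.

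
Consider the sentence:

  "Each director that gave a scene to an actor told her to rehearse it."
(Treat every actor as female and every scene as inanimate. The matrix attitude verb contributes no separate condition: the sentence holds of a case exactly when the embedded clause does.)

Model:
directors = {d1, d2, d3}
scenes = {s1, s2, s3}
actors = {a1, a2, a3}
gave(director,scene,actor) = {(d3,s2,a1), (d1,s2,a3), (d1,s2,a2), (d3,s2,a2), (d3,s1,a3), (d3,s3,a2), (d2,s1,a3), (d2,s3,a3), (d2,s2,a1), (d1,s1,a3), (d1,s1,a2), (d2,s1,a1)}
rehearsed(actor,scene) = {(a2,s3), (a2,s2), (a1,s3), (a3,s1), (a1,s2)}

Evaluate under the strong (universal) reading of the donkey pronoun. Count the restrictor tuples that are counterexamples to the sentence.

"her" takes "an actor" as antecedent and "it" takes "a scene"; both are donkey pronouns co-varying with the restrictor.
Strong reading: for every (d,s,a) with gave(d,s,a), rehearsed(a,s).
Restrictor triples: (d1,s1,a2)→rehearsed(a2,s1) ✗  (d1,s1,a3)→rehearsed(a3,s1) ✓  (d1,s2,a2)→rehearsed(a2,s2) ✓  (d1,s2,a3)→rehearsed(a3,s2) ✗  (d2,s1,a1)→rehearsed(a1,s1) ✗  (d2,s1,a3)→rehearsed(a3,s1) ✓  (d2,s2,a1)→rehearsed(a1,s2) ✓  (d2,s3,a3)→rehearsed(a3,s3) ✗  (d3,s1,a3)→rehearsed(a3,s1) ✓  (d3,s2,a1)→rehearsed(a1,s2) ✓  (d3,s2,a2)→rehearsed(a2,s2) ✓  (d3,s3,a2)→rehearsed(a2,s3) ✓
Counterexamples (restrictor triples failing the scope): 4.

4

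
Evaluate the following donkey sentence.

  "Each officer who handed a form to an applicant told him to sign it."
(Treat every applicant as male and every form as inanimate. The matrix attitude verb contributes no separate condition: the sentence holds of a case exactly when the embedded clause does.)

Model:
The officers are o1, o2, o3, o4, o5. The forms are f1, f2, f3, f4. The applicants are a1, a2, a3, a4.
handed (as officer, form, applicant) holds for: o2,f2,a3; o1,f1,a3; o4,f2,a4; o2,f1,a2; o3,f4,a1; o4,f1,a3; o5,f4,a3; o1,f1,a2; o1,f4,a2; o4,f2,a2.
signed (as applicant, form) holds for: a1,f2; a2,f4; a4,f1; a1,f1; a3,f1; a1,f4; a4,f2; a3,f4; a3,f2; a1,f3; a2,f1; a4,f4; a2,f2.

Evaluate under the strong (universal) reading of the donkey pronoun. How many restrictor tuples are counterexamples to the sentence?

"him" takes "an applicant" as antecedent and "it" takes "a form"; both are donkey pronouns co-varying with the restrictor.
Strong reading: for every (o,f,a) with handed(o,f,a), signed(a,f).
Restrictor triples: (o1,f1,a2)→signed(a2,f1) ✓  (o1,f1,a3)→signed(a3,f1) ✓  (o1,f4,a2)→signed(a2,f4) ✓  (o2,f1,a2)→signed(a2,f1) ✓  (o2,f2,a3)→signed(a3,f2) ✓  (o3,f4,a1)→signed(a1,f4) ✓  (o4,f1,a3)→signed(a3,f1) ✓  (o4,f2,a2)→signed(a2,f2) ✓  (o4,f2,a4)→signed(a4,f2) ✓  (o5,f4,a3)→signed(a3,f4) ✓
Counterexamples (restrictor triples failing the scope): 0.

0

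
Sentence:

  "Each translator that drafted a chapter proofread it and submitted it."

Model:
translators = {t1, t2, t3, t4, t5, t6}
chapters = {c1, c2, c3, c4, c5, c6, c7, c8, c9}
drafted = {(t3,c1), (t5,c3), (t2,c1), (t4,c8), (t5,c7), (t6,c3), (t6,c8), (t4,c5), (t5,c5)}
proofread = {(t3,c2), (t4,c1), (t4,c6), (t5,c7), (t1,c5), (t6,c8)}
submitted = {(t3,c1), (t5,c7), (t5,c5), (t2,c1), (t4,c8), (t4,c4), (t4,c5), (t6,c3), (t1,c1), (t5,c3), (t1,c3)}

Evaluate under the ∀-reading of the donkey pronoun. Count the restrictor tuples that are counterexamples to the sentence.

"it" takes "a chapter" as antecedent — a donkey pronoun bound across the clause boundary.
Strong reading: for every (t,c) with drafted(t,c), proofread(t,c) ∧ submitted(t,c).
Restrictor pairs: (t2,c1) ✗  (t3,c1) ✗  (t4,c5) ✗  (t4,c8) ✗  (t5,c3) ✗  (t5,c5) ✗  (t5,c7) ✓  (t6,c3) ✗  (t6,c8) ✗
Counterexamples (restrictor pairs failing the scope): 8.

8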